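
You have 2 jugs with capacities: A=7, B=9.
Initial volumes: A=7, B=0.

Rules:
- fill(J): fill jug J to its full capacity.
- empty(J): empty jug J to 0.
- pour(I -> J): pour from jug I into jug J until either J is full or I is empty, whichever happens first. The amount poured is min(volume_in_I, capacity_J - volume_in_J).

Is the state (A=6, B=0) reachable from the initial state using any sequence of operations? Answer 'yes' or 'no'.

BFS from (A=7, B=0):
  1. empty(A) -> (A=0 B=0)
  2. fill(B) -> (A=0 B=9)
  3. pour(B -> A) -> (A=7 B=2)
  4. empty(A) -> (A=0 B=2)
  5. pour(B -> A) -> (A=2 B=0)
  6. fill(B) -> (A=2 B=9)
  7. pour(B -> A) -> (A=7 B=4)
  8. empty(A) -> (A=0 B=4)
  9. pour(B -> A) -> (A=4 B=0)
  10. fill(B) -> (A=4 B=9)
  11. pour(B -> A) -> (A=7 B=6)
  12. empty(A) -> (A=0 B=6)
  13. pour(B -> A) -> (A=6 B=0)
Target reached → yes.

Answer: yes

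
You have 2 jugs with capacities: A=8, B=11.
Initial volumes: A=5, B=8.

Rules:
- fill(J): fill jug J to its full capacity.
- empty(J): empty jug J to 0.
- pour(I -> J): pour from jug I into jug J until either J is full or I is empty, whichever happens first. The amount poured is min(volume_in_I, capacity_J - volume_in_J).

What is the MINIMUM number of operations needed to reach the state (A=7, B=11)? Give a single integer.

BFS from (A=5, B=8). One shortest path:
  1. pour(A -> B) -> (A=2 B=11)
  2. empty(B) -> (A=2 B=0)
  3. pour(A -> B) -> (A=0 B=2)
  4. fill(A) -> (A=8 B=2)
  5. pour(A -> B) -> (A=0 B=10)
  6. fill(A) -> (A=8 B=10)
  7. pour(A -> B) -> (A=7 B=11)
Reached target in 7 moves.

Answer: 7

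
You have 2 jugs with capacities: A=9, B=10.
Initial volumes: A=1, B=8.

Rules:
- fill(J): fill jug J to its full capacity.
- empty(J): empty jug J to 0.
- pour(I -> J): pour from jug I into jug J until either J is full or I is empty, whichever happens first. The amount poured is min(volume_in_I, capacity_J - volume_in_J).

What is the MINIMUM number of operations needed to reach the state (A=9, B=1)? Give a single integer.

BFS from (A=1, B=8). One shortest path:
  1. empty(A) -> (A=0 B=8)
  2. fill(B) -> (A=0 B=10)
  3. pour(B -> A) -> (A=9 B=1)
Reached target in 3 moves.

Answer: 3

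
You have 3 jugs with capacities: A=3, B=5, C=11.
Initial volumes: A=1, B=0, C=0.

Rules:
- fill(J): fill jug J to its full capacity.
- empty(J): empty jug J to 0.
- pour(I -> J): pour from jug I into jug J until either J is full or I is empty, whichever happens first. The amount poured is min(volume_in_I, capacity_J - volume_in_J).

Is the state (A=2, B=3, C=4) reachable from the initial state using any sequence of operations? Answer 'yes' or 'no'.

Answer: no

Derivation:
BFS explored all 208 reachable states.
Reachable set includes: (0,0,0), (0,0,1), (0,0,2), (0,0,3), (0,0,4), (0,0,5), (0,0,6), (0,0,7), (0,0,8), (0,0,9), (0,0,10), (0,0,11) ...
Target (A=2, B=3, C=4) not in reachable set → no.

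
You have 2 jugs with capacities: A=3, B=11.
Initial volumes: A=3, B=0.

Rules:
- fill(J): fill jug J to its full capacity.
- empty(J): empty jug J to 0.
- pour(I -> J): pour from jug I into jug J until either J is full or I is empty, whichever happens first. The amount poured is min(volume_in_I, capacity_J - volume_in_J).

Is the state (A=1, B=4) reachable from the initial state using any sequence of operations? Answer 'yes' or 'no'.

Answer: no

Derivation:
BFS explored all 28 reachable states.
Reachable set includes: (0,0), (0,1), (0,2), (0,3), (0,4), (0,5), (0,6), (0,7), (0,8), (0,9), (0,10), (0,11) ...
Target (A=1, B=4) not in reachable set → no.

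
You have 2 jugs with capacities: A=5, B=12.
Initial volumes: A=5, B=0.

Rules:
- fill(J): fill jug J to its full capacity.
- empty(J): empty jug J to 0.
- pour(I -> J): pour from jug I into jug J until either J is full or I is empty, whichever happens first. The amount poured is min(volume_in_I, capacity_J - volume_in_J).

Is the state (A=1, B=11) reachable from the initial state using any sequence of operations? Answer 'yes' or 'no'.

BFS explored all 34 reachable states.
Reachable set includes: (0,0), (0,1), (0,2), (0,3), (0,4), (0,5), (0,6), (0,7), (0,8), (0,9), (0,10), (0,11) ...
Target (A=1, B=11) not in reachable set → no.

Answer: no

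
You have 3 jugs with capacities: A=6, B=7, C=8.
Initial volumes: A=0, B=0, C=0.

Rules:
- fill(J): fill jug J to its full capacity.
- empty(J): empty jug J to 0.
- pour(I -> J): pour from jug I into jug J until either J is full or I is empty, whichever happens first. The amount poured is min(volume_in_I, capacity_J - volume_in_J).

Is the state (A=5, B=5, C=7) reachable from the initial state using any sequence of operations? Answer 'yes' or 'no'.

BFS explored all 294 reachable states.
Reachable set includes: (0,0,0), (0,0,1), (0,0,2), (0,0,3), (0,0,4), (0,0,5), (0,0,6), (0,0,7), (0,0,8), (0,1,0), (0,1,1), (0,1,2) ...
Target (A=5, B=5, C=7) not in reachable set → no.

Answer: no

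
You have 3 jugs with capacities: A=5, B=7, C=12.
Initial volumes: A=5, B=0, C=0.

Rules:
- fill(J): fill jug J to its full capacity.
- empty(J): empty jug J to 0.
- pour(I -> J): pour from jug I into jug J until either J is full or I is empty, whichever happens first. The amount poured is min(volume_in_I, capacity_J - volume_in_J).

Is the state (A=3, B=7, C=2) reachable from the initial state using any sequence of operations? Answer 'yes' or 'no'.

BFS from (A=5, B=0, C=0):
  1. fill(B) -> (A=5 B=7 C=0)
  2. pour(B -> C) -> (A=5 B=0 C=7)
  3. pour(A -> B) -> (A=0 B=5 C=7)
  4. pour(C -> A) -> (A=5 B=5 C=2)
  5. pour(A -> B) -> (A=3 B=7 C=2)
Target reached → yes.

Answer: yes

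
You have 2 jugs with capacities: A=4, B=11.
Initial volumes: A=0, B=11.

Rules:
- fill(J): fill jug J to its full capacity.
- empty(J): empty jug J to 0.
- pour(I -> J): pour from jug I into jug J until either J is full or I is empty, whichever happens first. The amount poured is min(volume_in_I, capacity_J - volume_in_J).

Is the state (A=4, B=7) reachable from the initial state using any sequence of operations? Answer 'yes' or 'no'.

Answer: yes

Derivation:
BFS from (A=0, B=11):
  1. pour(B -> A) -> (A=4 B=7)
Target reached → yes.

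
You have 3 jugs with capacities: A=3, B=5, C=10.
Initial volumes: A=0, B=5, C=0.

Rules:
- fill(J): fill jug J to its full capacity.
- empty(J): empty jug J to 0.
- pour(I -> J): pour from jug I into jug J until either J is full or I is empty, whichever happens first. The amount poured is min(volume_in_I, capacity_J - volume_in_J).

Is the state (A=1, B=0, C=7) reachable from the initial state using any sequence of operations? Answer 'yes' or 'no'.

Answer: yes

Derivation:
BFS from (A=0, B=5, C=0):
  1. fill(A) -> (A=3 B=5 C=0)
  2. pour(B -> C) -> (A=3 B=0 C=5)
  3. pour(A -> B) -> (A=0 B=3 C=5)
  4. pour(C -> A) -> (A=3 B=3 C=2)
  5. pour(A -> B) -> (A=1 B=5 C=2)
  6. pour(B -> C) -> (A=1 B=0 C=7)
Target reached → yes.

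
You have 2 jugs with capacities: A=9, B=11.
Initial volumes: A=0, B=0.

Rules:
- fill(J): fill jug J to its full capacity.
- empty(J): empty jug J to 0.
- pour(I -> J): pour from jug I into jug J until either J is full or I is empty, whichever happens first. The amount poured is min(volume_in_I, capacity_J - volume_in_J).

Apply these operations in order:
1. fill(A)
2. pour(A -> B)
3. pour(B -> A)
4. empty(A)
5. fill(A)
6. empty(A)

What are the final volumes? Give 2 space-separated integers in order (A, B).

Step 1: fill(A) -> (A=9 B=0)
Step 2: pour(A -> B) -> (A=0 B=9)
Step 3: pour(B -> A) -> (A=9 B=0)
Step 4: empty(A) -> (A=0 B=0)
Step 5: fill(A) -> (A=9 B=0)
Step 6: empty(A) -> (A=0 B=0)

Answer: 0 0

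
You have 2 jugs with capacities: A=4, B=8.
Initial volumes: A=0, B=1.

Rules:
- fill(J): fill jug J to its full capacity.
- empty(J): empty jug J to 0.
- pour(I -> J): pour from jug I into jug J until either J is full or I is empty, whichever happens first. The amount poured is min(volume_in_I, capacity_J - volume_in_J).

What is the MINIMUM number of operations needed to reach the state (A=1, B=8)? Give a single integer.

Answer: 2

Derivation:
BFS from (A=0, B=1). One shortest path:
  1. pour(B -> A) -> (A=1 B=0)
  2. fill(B) -> (A=1 B=8)
Reached target in 2 moves.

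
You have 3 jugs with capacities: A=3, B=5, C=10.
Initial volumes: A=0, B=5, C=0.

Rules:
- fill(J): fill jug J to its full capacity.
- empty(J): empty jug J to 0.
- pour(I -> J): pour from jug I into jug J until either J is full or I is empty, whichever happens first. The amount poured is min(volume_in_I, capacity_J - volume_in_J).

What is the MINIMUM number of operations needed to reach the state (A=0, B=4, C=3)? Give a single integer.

Answer: 6

Derivation:
BFS from (A=0, B=5, C=0). One shortest path:
  1. pour(B -> A) -> (A=3 B=2 C=0)
  2. empty(A) -> (A=0 B=2 C=0)
  3. pour(B -> A) -> (A=2 B=0 C=0)
  4. fill(B) -> (A=2 B=5 C=0)
  5. pour(B -> A) -> (A=3 B=4 C=0)
  6. pour(A -> C) -> (A=0 B=4 C=3)
Reached target in 6 moves.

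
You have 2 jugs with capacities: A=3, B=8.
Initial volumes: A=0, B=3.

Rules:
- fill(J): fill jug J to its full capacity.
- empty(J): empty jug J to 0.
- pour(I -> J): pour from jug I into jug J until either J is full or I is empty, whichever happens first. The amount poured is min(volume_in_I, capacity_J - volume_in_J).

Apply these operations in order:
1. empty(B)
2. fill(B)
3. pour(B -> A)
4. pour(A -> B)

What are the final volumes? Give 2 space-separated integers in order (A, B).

Answer: 0 8

Derivation:
Step 1: empty(B) -> (A=0 B=0)
Step 2: fill(B) -> (A=0 B=8)
Step 3: pour(B -> A) -> (A=3 B=5)
Step 4: pour(A -> B) -> (A=0 B=8)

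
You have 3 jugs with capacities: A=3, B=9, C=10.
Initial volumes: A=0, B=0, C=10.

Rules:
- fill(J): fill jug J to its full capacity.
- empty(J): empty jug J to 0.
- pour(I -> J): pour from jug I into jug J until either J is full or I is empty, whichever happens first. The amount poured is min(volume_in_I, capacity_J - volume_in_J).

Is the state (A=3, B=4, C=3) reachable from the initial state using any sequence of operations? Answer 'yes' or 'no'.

BFS from (A=0, B=0, C=10):
  1. pour(C -> A) -> (A=3 B=0 C=7)
  2. pour(C -> B) -> (A=3 B=7 C=0)
  3. pour(A -> C) -> (A=0 B=7 C=3)
  4. pour(B -> A) -> (A=3 B=4 C=3)
Target reached → yes.

Answer: yes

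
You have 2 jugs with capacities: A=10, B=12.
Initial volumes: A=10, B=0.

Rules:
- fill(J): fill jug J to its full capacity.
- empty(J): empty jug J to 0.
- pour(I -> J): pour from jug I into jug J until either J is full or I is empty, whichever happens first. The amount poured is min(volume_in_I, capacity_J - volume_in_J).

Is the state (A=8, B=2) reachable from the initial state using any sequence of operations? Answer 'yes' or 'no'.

BFS explored all 22 reachable states.
Reachable set includes: (0,0), (0,2), (0,4), (0,6), (0,8), (0,10), (0,12), (2,0), (2,12), (4,0), (4,12), (6,0) ...
Target (A=8, B=2) not in reachable set → no.

Answer: no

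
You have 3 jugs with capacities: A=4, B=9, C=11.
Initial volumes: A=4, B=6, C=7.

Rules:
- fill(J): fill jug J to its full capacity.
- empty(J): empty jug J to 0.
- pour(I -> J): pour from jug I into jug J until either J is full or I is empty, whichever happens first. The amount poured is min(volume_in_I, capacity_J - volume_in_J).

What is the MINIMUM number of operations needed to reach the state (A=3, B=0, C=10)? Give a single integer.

Answer: 8

Derivation:
BFS from (A=4, B=6, C=7). One shortest path:
  1. empty(B) -> (A=4 B=0 C=7)
  2. pour(A -> B) -> (A=0 B=4 C=7)
  3. pour(C -> A) -> (A=4 B=4 C=3)
  4. pour(A -> B) -> (A=0 B=8 C=3)
  5. pour(C -> A) -> (A=3 B=8 C=0)
  6. fill(C) -> (A=3 B=8 C=11)
  7. pour(C -> B) -> (A=3 B=9 C=10)
  8. empty(B) -> (A=3 B=0 C=10)
Reached target in 8 moves.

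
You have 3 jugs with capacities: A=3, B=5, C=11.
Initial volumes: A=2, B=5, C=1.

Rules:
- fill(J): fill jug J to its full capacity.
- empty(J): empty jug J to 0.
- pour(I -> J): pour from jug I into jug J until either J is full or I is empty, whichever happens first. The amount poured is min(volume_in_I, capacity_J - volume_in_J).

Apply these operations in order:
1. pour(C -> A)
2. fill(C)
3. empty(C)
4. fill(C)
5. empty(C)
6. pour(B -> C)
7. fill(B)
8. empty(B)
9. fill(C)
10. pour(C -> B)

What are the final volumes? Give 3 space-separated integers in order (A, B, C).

Step 1: pour(C -> A) -> (A=3 B=5 C=0)
Step 2: fill(C) -> (A=3 B=5 C=11)
Step 3: empty(C) -> (A=3 B=5 C=0)
Step 4: fill(C) -> (A=3 B=5 C=11)
Step 5: empty(C) -> (A=3 B=5 C=0)
Step 6: pour(B -> C) -> (A=3 B=0 C=5)
Step 7: fill(B) -> (A=3 B=5 C=5)
Step 8: empty(B) -> (A=3 B=0 C=5)
Step 9: fill(C) -> (A=3 B=0 C=11)
Step 10: pour(C -> B) -> (A=3 B=5 C=6)

Answer: 3 5 6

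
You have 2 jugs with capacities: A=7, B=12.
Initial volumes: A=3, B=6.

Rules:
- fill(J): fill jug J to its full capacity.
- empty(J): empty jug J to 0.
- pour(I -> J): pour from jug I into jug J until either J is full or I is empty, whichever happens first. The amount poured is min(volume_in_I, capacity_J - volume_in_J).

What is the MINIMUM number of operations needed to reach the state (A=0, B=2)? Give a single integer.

BFS from (A=3, B=6). One shortest path:
  1. pour(B -> A) -> (A=7 B=2)
  2. empty(A) -> (A=0 B=2)
Reached target in 2 moves.

Answer: 2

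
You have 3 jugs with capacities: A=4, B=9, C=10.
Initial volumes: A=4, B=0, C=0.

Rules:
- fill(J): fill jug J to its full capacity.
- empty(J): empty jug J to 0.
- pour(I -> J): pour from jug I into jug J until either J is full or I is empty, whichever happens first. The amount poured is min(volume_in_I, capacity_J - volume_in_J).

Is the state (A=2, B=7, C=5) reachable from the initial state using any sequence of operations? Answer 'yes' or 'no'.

BFS explored all 334 reachable states.
Reachable set includes: (0,0,0), (0,0,1), (0,0,2), (0,0,3), (0,0,4), (0,0,5), (0,0,6), (0,0,7), (0,0,8), (0,0,9), (0,0,10), (0,1,0) ...
Target (A=2, B=7, C=5) not in reachable set → no.

Answer: no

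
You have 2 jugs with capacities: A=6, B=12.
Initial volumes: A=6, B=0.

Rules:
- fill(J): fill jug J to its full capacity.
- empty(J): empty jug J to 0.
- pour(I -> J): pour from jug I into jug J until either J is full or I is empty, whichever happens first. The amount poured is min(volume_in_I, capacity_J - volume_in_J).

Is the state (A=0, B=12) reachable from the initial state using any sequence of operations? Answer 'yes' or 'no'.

Answer: yes

Derivation:
BFS from (A=6, B=0):
  1. empty(A) -> (A=0 B=0)
  2. fill(B) -> (A=0 B=12)
Target reached → yes.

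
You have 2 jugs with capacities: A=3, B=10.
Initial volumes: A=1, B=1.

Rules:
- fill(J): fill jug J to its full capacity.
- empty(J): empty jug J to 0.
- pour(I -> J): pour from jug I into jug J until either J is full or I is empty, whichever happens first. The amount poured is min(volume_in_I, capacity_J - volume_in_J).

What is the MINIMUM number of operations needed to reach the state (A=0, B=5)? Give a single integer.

Answer: 3

Derivation:
BFS from (A=1, B=1). One shortest path:
  1. pour(A -> B) -> (A=0 B=2)
  2. fill(A) -> (A=3 B=2)
  3. pour(A -> B) -> (A=0 B=5)
Reached target in 3 moves.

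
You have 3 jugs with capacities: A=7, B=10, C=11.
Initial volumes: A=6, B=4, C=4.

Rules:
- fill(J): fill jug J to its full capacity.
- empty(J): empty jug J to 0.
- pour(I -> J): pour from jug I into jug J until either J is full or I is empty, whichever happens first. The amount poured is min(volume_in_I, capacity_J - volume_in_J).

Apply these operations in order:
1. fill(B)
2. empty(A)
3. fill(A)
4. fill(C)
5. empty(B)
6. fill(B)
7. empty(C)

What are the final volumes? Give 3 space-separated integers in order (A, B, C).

Step 1: fill(B) -> (A=6 B=10 C=4)
Step 2: empty(A) -> (A=0 B=10 C=4)
Step 3: fill(A) -> (A=7 B=10 C=4)
Step 4: fill(C) -> (A=7 B=10 C=11)
Step 5: empty(B) -> (A=7 B=0 C=11)
Step 6: fill(B) -> (A=7 B=10 C=11)
Step 7: empty(C) -> (A=7 B=10 C=0)

Answer: 7 10 0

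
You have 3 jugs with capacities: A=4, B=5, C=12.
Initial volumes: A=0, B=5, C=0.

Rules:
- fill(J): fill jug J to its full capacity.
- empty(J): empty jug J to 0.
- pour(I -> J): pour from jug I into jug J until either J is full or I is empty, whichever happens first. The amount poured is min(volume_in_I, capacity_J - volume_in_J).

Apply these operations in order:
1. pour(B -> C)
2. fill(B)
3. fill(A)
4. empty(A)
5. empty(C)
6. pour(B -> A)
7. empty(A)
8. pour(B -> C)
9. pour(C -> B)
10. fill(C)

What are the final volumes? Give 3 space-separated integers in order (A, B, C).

Step 1: pour(B -> C) -> (A=0 B=0 C=5)
Step 2: fill(B) -> (A=0 B=5 C=5)
Step 3: fill(A) -> (A=4 B=5 C=5)
Step 4: empty(A) -> (A=0 B=5 C=5)
Step 5: empty(C) -> (A=0 B=5 C=0)
Step 6: pour(B -> A) -> (A=4 B=1 C=0)
Step 7: empty(A) -> (A=0 B=1 C=0)
Step 8: pour(B -> C) -> (A=0 B=0 C=1)
Step 9: pour(C -> B) -> (A=0 B=1 C=0)
Step 10: fill(C) -> (A=0 B=1 C=12)

Answer: 0 1 12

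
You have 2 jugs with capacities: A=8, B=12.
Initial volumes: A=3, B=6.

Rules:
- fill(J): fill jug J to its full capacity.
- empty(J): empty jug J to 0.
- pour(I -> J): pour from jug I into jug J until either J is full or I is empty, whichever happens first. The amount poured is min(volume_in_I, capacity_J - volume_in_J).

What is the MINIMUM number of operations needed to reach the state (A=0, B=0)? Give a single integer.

BFS from (A=3, B=6). One shortest path:
  1. empty(A) -> (A=0 B=6)
  2. empty(B) -> (A=0 B=0)
Reached target in 2 moves.

Answer: 2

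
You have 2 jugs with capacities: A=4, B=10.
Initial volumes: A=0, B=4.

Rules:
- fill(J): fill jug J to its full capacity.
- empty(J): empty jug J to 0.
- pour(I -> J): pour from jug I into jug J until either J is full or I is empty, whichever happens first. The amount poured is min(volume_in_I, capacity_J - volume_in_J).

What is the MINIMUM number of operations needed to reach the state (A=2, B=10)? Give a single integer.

BFS from (A=0, B=4). One shortest path:
  1. fill(A) -> (A=4 B=4)
  2. pour(A -> B) -> (A=0 B=8)
  3. fill(A) -> (A=4 B=8)
  4. pour(A -> B) -> (A=2 B=10)
Reached target in 4 moves.

Answer: 4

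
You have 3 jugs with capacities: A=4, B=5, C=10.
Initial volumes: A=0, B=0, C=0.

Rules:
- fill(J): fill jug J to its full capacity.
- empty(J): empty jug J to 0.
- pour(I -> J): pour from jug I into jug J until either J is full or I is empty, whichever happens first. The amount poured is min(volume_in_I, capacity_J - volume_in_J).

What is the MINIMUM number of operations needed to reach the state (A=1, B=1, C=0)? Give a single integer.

Answer: 7

Derivation:
BFS from (A=0, B=0, C=0). One shortest path:
  1. fill(C) -> (A=0 B=0 C=10)
  2. pour(C -> A) -> (A=4 B=0 C=6)
  3. empty(A) -> (A=0 B=0 C=6)
  4. pour(C -> B) -> (A=0 B=5 C=1)
  5. pour(B -> A) -> (A=4 B=1 C=1)
  6. empty(A) -> (A=0 B=1 C=1)
  7. pour(C -> A) -> (A=1 B=1 C=0)
Reached target in 7 moves.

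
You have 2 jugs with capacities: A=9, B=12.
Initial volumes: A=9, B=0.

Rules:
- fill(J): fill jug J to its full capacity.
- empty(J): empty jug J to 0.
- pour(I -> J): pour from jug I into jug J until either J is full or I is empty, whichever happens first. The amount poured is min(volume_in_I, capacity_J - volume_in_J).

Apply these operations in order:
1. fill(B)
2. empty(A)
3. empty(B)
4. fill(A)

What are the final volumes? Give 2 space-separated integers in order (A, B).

Answer: 9 0

Derivation:
Step 1: fill(B) -> (A=9 B=12)
Step 2: empty(A) -> (A=0 B=12)
Step 3: empty(B) -> (A=0 B=0)
Step 4: fill(A) -> (A=9 B=0)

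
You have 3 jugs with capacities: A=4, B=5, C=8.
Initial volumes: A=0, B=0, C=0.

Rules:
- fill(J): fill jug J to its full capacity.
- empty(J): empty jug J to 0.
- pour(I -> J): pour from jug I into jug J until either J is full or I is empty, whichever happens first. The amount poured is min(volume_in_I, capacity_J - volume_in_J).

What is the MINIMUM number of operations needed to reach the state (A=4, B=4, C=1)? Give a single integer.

Answer: 5

Derivation:
BFS from (A=0, B=0, C=0). One shortest path:
  1. fill(A) -> (A=4 B=0 C=0)
  2. fill(B) -> (A=4 B=5 C=0)
  3. pour(B -> C) -> (A=4 B=0 C=5)
  4. pour(A -> B) -> (A=0 B=4 C=5)
  5. pour(C -> A) -> (A=4 B=4 C=1)
Reached target in 5 moves.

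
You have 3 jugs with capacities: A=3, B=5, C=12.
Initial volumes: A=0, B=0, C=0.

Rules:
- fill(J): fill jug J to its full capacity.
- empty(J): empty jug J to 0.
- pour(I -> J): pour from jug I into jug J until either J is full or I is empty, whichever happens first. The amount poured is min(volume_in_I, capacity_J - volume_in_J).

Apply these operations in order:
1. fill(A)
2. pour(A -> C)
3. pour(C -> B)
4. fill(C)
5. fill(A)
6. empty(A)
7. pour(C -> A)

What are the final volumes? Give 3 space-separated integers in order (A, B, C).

Step 1: fill(A) -> (A=3 B=0 C=0)
Step 2: pour(A -> C) -> (A=0 B=0 C=3)
Step 3: pour(C -> B) -> (A=0 B=3 C=0)
Step 4: fill(C) -> (A=0 B=3 C=12)
Step 5: fill(A) -> (A=3 B=3 C=12)
Step 6: empty(A) -> (A=0 B=3 C=12)
Step 7: pour(C -> A) -> (A=3 B=3 C=9)

Answer: 3 3 9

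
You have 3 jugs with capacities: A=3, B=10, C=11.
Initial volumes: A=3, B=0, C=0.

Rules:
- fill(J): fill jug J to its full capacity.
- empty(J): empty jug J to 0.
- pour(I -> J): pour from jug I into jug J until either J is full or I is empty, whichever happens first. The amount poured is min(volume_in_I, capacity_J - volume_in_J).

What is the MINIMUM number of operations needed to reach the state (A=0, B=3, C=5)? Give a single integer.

BFS from (A=3, B=0, C=0). One shortest path:
  1. empty(A) -> (A=0 B=0 C=0)
  2. fill(C) -> (A=0 B=0 C=11)
  3. pour(C -> A) -> (A=3 B=0 C=8)
  4. empty(A) -> (A=0 B=0 C=8)
  5. pour(C -> A) -> (A=3 B=0 C=5)
  6. pour(A -> B) -> (A=0 B=3 C=5)
Reached target in 6 moves.

Answer: 6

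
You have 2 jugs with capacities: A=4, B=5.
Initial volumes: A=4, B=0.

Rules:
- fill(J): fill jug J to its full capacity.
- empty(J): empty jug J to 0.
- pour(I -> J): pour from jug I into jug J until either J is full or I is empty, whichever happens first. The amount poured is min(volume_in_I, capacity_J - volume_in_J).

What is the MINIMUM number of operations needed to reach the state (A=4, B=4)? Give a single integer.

Answer: 2

Derivation:
BFS from (A=4, B=0). One shortest path:
  1. pour(A -> B) -> (A=0 B=4)
  2. fill(A) -> (A=4 B=4)
Reached target in 2 moves.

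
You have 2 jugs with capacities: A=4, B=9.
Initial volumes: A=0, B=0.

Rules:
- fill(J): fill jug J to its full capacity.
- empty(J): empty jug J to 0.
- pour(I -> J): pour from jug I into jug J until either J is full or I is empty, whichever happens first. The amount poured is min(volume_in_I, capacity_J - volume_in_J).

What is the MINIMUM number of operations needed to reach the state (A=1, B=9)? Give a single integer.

Answer: 7

Derivation:
BFS from (A=0, B=0). One shortest path:
  1. fill(B) -> (A=0 B=9)
  2. pour(B -> A) -> (A=4 B=5)
  3. empty(A) -> (A=0 B=5)
  4. pour(B -> A) -> (A=4 B=1)
  5. empty(A) -> (A=0 B=1)
  6. pour(B -> A) -> (A=1 B=0)
  7. fill(B) -> (A=1 B=9)
Reached target in 7 moves.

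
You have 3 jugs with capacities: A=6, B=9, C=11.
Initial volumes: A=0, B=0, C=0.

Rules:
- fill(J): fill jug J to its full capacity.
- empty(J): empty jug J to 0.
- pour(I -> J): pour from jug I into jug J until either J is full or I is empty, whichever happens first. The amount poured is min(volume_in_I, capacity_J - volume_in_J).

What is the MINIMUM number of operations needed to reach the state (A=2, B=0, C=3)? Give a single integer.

BFS from (A=0, B=0, C=0). One shortest path:
  1. fill(C) -> (A=0 B=0 C=11)
  2. pour(C -> B) -> (A=0 B=9 C=2)
  3. pour(B -> A) -> (A=6 B=3 C=2)
  4. empty(A) -> (A=0 B=3 C=2)
  5. pour(C -> A) -> (A=2 B=3 C=0)
  6. pour(B -> C) -> (A=2 B=0 C=3)
Reached target in 6 moves.

Answer: 6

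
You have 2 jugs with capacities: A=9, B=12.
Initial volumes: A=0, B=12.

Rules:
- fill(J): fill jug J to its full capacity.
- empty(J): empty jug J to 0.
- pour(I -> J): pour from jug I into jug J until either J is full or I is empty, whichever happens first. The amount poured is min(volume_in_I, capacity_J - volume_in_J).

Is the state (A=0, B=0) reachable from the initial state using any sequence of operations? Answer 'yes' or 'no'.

Answer: yes

Derivation:
BFS from (A=0, B=12):
  1. empty(B) -> (A=0 B=0)
Target reached → yes.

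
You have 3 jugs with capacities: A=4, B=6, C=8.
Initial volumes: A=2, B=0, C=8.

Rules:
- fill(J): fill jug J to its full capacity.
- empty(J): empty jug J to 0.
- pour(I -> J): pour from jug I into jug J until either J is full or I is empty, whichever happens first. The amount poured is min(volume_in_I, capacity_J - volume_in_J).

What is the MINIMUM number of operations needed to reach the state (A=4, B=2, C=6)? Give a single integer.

Answer: 4

Derivation:
BFS from (A=2, B=0, C=8). One shortest path:
  1. fill(A) -> (A=4 B=0 C=8)
  2. pour(A -> B) -> (A=0 B=4 C=8)
  3. pour(C -> B) -> (A=0 B=6 C=6)
  4. pour(B -> A) -> (A=4 B=2 C=6)
Reached target in 4 moves.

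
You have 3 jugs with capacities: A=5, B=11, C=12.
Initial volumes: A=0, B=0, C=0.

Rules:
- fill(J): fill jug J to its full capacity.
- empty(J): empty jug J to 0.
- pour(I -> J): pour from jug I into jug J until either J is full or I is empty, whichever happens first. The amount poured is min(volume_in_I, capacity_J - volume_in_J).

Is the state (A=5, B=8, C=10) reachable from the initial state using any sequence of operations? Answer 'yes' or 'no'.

Answer: yes

Derivation:
BFS from (A=0, B=0, C=0):
  1. fill(C) -> (A=0 B=0 C=12)
  2. pour(C -> A) -> (A=5 B=0 C=7)
  3. pour(A -> B) -> (A=0 B=5 C=7)
  4. pour(C -> A) -> (A=5 B=5 C=2)
  5. pour(A -> B) -> (A=0 B=10 C=2)
  6. pour(C -> A) -> (A=2 B=10 C=0)
  7. pour(B -> C) -> (A=2 B=0 C=10)
  8. fill(B) -> (A=2 B=11 C=10)
  9. pour(B -> A) -> (A=5 B=8 C=10)
Target reached → yes.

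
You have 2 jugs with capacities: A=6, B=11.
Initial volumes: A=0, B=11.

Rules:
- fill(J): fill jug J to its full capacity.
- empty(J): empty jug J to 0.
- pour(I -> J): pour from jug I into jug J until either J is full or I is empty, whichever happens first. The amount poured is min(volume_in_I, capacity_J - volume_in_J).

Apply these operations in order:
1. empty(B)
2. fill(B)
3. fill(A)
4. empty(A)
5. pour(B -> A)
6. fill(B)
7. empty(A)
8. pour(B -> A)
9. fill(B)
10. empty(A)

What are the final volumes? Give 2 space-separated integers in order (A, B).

Answer: 0 11

Derivation:
Step 1: empty(B) -> (A=0 B=0)
Step 2: fill(B) -> (A=0 B=11)
Step 3: fill(A) -> (A=6 B=11)
Step 4: empty(A) -> (A=0 B=11)
Step 5: pour(B -> A) -> (A=6 B=5)
Step 6: fill(B) -> (A=6 B=11)
Step 7: empty(A) -> (A=0 B=11)
Step 8: pour(B -> A) -> (A=6 B=5)
Step 9: fill(B) -> (A=6 B=11)
Step 10: empty(A) -> (A=0 B=11)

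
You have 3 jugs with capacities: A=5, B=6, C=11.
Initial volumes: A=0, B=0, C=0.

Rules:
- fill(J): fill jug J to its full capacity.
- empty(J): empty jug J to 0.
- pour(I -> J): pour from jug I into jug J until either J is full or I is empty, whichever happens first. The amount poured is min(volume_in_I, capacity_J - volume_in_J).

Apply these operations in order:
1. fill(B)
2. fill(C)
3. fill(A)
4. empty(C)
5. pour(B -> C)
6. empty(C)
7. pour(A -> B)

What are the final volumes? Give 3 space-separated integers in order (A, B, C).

Answer: 0 5 0

Derivation:
Step 1: fill(B) -> (A=0 B=6 C=0)
Step 2: fill(C) -> (A=0 B=6 C=11)
Step 3: fill(A) -> (A=5 B=6 C=11)
Step 4: empty(C) -> (A=5 B=6 C=0)
Step 5: pour(B -> C) -> (A=5 B=0 C=6)
Step 6: empty(C) -> (A=5 B=0 C=0)
Step 7: pour(A -> B) -> (A=0 B=5 C=0)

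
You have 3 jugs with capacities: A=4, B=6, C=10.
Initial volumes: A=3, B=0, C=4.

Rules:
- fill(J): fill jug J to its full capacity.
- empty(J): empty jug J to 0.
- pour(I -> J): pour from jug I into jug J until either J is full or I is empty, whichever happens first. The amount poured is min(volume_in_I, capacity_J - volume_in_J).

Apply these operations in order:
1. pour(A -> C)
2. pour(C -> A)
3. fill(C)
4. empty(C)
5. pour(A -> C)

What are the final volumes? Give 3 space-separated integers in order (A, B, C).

Answer: 0 0 4

Derivation:
Step 1: pour(A -> C) -> (A=0 B=0 C=7)
Step 2: pour(C -> A) -> (A=4 B=0 C=3)
Step 3: fill(C) -> (A=4 B=0 C=10)
Step 4: empty(C) -> (A=4 B=0 C=0)
Step 5: pour(A -> C) -> (A=0 B=0 C=4)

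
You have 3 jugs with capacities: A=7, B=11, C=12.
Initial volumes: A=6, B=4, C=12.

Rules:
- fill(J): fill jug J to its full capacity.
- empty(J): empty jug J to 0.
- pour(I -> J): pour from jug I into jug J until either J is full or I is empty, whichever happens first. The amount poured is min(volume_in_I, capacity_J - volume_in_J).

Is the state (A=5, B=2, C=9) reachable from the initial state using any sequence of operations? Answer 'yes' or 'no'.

BFS explored all 588 reachable states.
Reachable set includes: (0,0,0), (0,0,1), (0,0,2), (0,0,3), (0,0,4), (0,0,5), (0,0,6), (0,0,7), (0,0,8), (0,0,9), (0,0,10), (0,0,11) ...
Target (A=5, B=2, C=9) not in reachable set → no.

Answer: no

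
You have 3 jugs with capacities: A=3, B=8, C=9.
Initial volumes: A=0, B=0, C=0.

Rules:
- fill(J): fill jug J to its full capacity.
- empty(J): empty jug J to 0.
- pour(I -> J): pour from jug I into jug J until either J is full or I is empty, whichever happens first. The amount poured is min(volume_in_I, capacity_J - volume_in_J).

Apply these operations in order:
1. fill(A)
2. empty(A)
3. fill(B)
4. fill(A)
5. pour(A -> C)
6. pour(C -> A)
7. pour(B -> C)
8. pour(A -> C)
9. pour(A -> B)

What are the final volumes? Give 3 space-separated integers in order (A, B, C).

Answer: 0 2 9

Derivation:
Step 1: fill(A) -> (A=3 B=0 C=0)
Step 2: empty(A) -> (A=0 B=0 C=0)
Step 3: fill(B) -> (A=0 B=8 C=0)
Step 4: fill(A) -> (A=3 B=8 C=0)
Step 5: pour(A -> C) -> (A=0 B=8 C=3)
Step 6: pour(C -> A) -> (A=3 B=8 C=0)
Step 7: pour(B -> C) -> (A=3 B=0 C=8)
Step 8: pour(A -> C) -> (A=2 B=0 C=9)
Step 9: pour(A -> B) -> (A=0 B=2 C=9)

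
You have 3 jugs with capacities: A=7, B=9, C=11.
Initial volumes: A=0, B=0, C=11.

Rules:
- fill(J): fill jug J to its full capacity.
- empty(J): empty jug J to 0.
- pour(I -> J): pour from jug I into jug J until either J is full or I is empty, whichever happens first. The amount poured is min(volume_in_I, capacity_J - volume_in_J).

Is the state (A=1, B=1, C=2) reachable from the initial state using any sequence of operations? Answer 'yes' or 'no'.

BFS explored all 480 reachable states.
Reachable set includes: (0,0,0), (0,0,1), (0,0,2), (0,0,3), (0,0,4), (0,0,5), (0,0,6), (0,0,7), (0,0,8), (0,0,9), (0,0,10), (0,0,11) ...
Target (A=1, B=1, C=2) not in reachable set → no.

Answer: no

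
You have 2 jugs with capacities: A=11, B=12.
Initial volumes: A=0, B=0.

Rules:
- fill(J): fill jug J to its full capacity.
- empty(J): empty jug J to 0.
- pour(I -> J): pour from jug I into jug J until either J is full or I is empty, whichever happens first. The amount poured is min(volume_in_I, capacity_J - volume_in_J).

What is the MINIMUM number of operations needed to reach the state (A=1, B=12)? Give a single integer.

Answer: 5

Derivation:
BFS from (A=0, B=0). One shortest path:
  1. fill(B) -> (A=0 B=12)
  2. pour(B -> A) -> (A=11 B=1)
  3. empty(A) -> (A=0 B=1)
  4. pour(B -> A) -> (A=1 B=0)
  5. fill(B) -> (A=1 B=12)
Reached target in 5 moves.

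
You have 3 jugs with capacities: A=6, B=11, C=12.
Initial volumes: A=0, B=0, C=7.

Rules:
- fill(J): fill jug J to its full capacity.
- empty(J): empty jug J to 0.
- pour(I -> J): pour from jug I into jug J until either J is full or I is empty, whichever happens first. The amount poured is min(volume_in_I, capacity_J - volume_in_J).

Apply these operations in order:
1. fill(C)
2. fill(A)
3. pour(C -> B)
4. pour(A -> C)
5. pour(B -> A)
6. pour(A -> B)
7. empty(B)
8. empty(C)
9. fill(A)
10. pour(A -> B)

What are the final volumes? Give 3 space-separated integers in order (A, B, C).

Step 1: fill(C) -> (A=0 B=0 C=12)
Step 2: fill(A) -> (A=6 B=0 C=12)
Step 3: pour(C -> B) -> (A=6 B=11 C=1)
Step 4: pour(A -> C) -> (A=0 B=11 C=7)
Step 5: pour(B -> A) -> (A=6 B=5 C=7)
Step 6: pour(A -> B) -> (A=0 B=11 C=7)
Step 7: empty(B) -> (A=0 B=0 C=7)
Step 8: empty(C) -> (A=0 B=0 C=0)
Step 9: fill(A) -> (A=6 B=0 C=0)
Step 10: pour(A -> B) -> (A=0 B=6 C=0)

Answer: 0 6 0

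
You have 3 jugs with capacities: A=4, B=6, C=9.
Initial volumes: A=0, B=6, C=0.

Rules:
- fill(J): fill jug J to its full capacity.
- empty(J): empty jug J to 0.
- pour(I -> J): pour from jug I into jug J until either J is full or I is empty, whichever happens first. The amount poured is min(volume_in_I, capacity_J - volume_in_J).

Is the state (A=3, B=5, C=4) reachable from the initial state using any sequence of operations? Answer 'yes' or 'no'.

BFS explored all 230 reachable states.
Reachable set includes: (0,0,0), (0,0,1), (0,0,2), (0,0,3), (0,0,4), (0,0,5), (0,0,6), (0,0,7), (0,0,8), (0,0,9), (0,1,0), (0,1,1) ...
Target (A=3, B=5, C=4) not in reachable set → no.

Answer: no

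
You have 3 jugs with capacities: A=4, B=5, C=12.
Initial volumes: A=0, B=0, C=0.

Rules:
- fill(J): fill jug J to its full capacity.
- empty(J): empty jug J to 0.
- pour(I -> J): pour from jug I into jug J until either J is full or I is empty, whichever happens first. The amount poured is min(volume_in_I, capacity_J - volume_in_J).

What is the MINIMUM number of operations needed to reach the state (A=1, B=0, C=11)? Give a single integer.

Answer: 5

Derivation:
BFS from (A=0, B=0, C=0). One shortest path:
  1. fill(C) -> (A=0 B=0 C=12)
  2. pour(C -> B) -> (A=0 B=5 C=7)
  3. pour(B -> A) -> (A=4 B=1 C=7)
  4. pour(A -> C) -> (A=0 B=1 C=11)
  5. pour(B -> A) -> (A=1 B=0 C=11)
Reached target in 5 moves.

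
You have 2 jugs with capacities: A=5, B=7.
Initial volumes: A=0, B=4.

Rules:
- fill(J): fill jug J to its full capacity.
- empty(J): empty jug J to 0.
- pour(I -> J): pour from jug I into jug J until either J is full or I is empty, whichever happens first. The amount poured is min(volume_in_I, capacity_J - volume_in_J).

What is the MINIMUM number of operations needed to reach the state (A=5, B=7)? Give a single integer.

Answer: 2

Derivation:
BFS from (A=0, B=4). One shortest path:
  1. fill(A) -> (A=5 B=4)
  2. fill(B) -> (A=5 B=7)
Reached target in 2 moves.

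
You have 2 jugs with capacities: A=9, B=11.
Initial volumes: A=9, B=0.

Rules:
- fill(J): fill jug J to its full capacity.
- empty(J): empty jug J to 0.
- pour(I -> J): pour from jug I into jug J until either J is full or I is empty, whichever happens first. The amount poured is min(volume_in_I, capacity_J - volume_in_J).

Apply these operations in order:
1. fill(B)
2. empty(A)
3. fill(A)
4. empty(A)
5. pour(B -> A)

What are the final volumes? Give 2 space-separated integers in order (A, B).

Step 1: fill(B) -> (A=9 B=11)
Step 2: empty(A) -> (A=0 B=11)
Step 3: fill(A) -> (A=9 B=11)
Step 4: empty(A) -> (A=0 B=11)
Step 5: pour(B -> A) -> (A=9 B=2)

Answer: 9 2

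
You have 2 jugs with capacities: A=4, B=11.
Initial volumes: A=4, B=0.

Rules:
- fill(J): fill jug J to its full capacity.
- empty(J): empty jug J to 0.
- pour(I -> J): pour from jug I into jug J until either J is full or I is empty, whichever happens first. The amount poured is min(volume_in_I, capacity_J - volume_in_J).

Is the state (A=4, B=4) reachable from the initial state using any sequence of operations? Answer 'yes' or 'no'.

BFS from (A=4, B=0):
  1. pour(A -> B) -> (A=0 B=4)
  2. fill(A) -> (A=4 B=4)
Target reached → yes.

Answer: yes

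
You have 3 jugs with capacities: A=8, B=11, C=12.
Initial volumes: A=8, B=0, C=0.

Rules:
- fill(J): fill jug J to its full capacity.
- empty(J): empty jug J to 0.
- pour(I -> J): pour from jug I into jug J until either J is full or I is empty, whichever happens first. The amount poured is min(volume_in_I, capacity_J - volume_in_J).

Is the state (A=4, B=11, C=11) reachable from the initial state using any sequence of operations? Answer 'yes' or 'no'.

Answer: yes

Derivation:
BFS from (A=8, B=0, C=0):
  1. fill(B) -> (A=8 B=11 C=0)
  2. pour(A -> C) -> (A=0 B=11 C=8)
  3. fill(A) -> (A=8 B=11 C=8)
  4. pour(A -> C) -> (A=4 B=11 C=12)
  5. empty(C) -> (A=4 B=11 C=0)
  6. pour(B -> C) -> (A=4 B=0 C=11)
  7. fill(B) -> (A=4 B=11 C=11)
Target reached → yes.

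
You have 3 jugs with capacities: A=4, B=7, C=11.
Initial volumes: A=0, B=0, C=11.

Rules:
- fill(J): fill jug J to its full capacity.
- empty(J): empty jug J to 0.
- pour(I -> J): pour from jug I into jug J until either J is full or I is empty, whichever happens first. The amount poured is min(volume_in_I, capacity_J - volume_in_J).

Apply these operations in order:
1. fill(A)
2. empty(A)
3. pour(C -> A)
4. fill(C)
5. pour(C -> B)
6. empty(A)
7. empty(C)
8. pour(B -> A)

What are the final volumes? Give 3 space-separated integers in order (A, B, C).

Step 1: fill(A) -> (A=4 B=0 C=11)
Step 2: empty(A) -> (A=0 B=0 C=11)
Step 3: pour(C -> A) -> (A=4 B=0 C=7)
Step 4: fill(C) -> (A=4 B=0 C=11)
Step 5: pour(C -> B) -> (A=4 B=7 C=4)
Step 6: empty(A) -> (A=0 B=7 C=4)
Step 7: empty(C) -> (A=0 B=7 C=0)
Step 8: pour(B -> A) -> (A=4 B=3 C=0)

Answer: 4 3 0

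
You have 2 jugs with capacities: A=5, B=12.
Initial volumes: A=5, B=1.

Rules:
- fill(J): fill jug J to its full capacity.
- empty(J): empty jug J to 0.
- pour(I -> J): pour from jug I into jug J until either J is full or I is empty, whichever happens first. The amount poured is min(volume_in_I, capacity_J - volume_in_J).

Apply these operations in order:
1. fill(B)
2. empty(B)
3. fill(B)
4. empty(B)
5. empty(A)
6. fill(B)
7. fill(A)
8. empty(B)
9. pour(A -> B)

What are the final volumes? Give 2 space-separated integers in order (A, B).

Answer: 0 5

Derivation:
Step 1: fill(B) -> (A=5 B=12)
Step 2: empty(B) -> (A=5 B=0)
Step 3: fill(B) -> (A=5 B=12)
Step 4: empty(B) -> (A=5 B=0)
Step 5: empty(A) -> (A=0 B=0)
Step 6: fill(B) -> (A=0 B=12)
Step 7: fill(A) -> (A=5 B=12)
Step 8: empty(B) -> (A=5 B=0)
Step 9: pour(A -> B) -> (A=0 B=5)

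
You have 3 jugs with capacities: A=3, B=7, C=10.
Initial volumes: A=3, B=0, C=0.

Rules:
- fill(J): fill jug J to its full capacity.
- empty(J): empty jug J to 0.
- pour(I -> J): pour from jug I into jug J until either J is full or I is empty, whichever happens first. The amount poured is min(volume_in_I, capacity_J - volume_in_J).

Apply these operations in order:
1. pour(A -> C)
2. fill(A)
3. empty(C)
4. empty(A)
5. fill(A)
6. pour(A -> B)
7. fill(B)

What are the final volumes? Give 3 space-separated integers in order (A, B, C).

Answer: 0 7 0

Derivation:
Step 1: pour(A -> C) -> (A=0 B=0 C=3)
Step 2: fill(A) -> (A=3 B=0 C=3)
Step 3: empty(C) -> (A=3 B=0 C=0)
Step 4: empty(A) -> (A=0 B=0 C=0)
Step 5: fill(A) -> (A=3 B=0 C=0)
Step 6: pour(A -> B) -> (A=0 B=3 C=0)
Step 7: fill(B) -> (A=0 B=7 C=0)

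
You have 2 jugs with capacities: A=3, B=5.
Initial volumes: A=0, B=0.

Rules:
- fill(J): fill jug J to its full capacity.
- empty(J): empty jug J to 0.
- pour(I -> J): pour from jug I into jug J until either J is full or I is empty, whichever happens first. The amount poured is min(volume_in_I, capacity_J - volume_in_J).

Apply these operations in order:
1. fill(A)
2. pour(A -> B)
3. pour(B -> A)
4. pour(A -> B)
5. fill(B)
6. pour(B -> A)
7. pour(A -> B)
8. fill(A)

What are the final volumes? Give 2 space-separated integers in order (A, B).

Step 1: fill(A) -> (A=3 B=0)
Step 2: pour(A -> B) -> (A=0 B=3)
Step 3: pour(B -> A) -> (A=3 B=0)
Step 4: pour(A -> B) -> (A=0 B=3)
Step 5: fill(B) -> (A=0 B=5)
Step 6: pour(B -> A) -> (A=3 B=2)
Step 7: pour(A -> B) -> (A=0 B=5)
Step 8: fill(A) -> (A=3 B=5)

Answer: 3 5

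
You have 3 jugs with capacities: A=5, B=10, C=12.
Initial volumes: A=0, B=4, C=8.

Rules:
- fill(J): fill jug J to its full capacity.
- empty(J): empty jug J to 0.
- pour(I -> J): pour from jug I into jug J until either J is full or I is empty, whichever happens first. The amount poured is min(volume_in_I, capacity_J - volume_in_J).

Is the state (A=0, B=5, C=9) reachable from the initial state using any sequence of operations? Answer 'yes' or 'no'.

Answer: yes

Derivation:
BFS from (A=0, B=4, C=8):
  1. empty(C) -> (A=0 B=4 C=0)
  2. pour(B -> C) -> (A=0 B=0 C=4)
  3. fill(B) -> (A=0 B=10 C=4)
  4. pour(B -> A) -> (A=5 B=5 C=4)
  5. pour(A -> C) -> (A=0 B=5 C=9)
Target reached → yes.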